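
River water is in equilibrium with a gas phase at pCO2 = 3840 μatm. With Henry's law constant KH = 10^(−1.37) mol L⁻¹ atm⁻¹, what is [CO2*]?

KH = 10^(−1.37) = 4.266×10^-2 mol L⁻¹ atm⁻¹
[CO2*] = KH · pCO2 = 4.266×10^-2 × 3840×10^-6 atm = 1.64×10^-4 mol/L

[CO2*] = 164 μmol/L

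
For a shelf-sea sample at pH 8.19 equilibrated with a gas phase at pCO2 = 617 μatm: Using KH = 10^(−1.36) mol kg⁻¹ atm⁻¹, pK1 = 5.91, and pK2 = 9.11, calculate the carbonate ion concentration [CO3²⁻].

[CO2*] = KH · pCO2 = 10^(−1.36) × 617×10^-6 = 2.693×10^-5 mol/kg
α₀ = 1/(1 + K1/[H⁺] + K1K2/[H⁺]²) = 1/(1 + 10^+2.28 + 10^+1.36) = 0.004663
DIC = [CO2*]/α₀ = 2.693×10^-5 / 0.004663 = 5.776 mmol/kg
[CO3²⁻] = α₂·DIC; α₂ = 0.1068, so [CO3²⁻] = 0.1068 × 5.776 = 0.617 mmol/kg

[CO3²⁻] = 0.617 mmol/kg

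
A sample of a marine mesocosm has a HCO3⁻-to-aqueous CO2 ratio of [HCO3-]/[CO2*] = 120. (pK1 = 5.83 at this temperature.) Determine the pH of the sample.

pH = 7.91

From K1 = [H⁺][HCO3-]/[CO2*]:  pH = pK1 + log₁₀([HCO3-]/[CO2*])
log₁₀(120) = +2.079
pH = 5.83 + (+2.079) = 7.91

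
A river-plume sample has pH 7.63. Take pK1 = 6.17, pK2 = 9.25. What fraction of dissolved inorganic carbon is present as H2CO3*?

α₀ = 1 / (1 + K1/[H⁺] + K1K2/[H⁺]²) = 1 / (1 + 10^+1.46 + 10^-0.16)
   = 1 / (1 + 28.840 + 0.69183) = 1/30.532 = 0.03275

α₀ = 0.0328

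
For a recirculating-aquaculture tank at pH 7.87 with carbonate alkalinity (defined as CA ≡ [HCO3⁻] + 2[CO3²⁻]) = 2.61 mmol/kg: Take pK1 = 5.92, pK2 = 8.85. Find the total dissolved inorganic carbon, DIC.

DIC = 2.41 mmol/kg

CA = [HCO3⁻] + 2[CO3²⁻] = (α₁ + 2α₂)·DIC
At pH 7.87: [H⁺]/K1 = 10^-1.95 = 0.011220, K2/[H⁺] = 10^-0.98 = 0.10471
α₁ = 1/(1 + 0.011220 + 0.10471) = 1/1.1159 = 0.8961; α₂ = α₁·K2/[H⁺] = 0.09383
α₁ + 2α₂ = 1.0838
DIC = CA / (α₁ + 2α₂) = 2.61 / 1.0838 = 2.41 mmol/kg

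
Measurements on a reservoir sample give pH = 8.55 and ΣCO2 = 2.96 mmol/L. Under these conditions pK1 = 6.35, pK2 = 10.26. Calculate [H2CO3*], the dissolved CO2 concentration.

α₀ = 1 / (1 + K1/[H⁺] + K1K2/[H⁺]²) = 1 / (1 + 10^+2.20 + 10^+0.49)
   = 1 / (1 + 158.49 + 3.0903) = 1/162.58 = 0.006151
[CO2*] = α₀ × DIC = 0.006151 × 2.96 = 0.0182 mmol/L = 18.2 μmol/L

[CO2*] = 18.2 μmol/L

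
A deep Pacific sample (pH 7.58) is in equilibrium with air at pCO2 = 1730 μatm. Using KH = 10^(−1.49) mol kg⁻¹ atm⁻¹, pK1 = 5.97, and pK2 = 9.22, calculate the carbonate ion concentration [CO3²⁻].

[CO3²⁻] = 0.0522 mmol/kg

[CO2*] = KH · pCO2 = 10^(−1.49) × 1730×10^-6 = 5.598×10^-5 mol/kg
α₀ = 1/(1 + K1/[H⁺] + K1K2/[H⁺]²) = 1/(1 + 10^+1.61 + 10^-0.03) = 0.02343
DIC = [CO2*]/α₀ = 5.598×10^-5 / 0.02343 = 2.389 mmol/kg
[CO3²⁻] = α₂·DIC; α₂ = 0.02187, so [CO3²⁻] = 0.02187 × 2.389 = 0.0522 mmol/kg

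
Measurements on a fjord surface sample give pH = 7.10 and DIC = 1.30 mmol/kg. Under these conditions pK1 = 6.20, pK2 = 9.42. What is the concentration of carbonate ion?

[CO3²⁻] = 5.50 μmol/kg

α₂ = 1 / (1 + [H⁺]/K2 + [H⁺]²/(K1K2)) = 1 / (1 + 10^+2.32 + 10^+1.42)
   = 1 / (1 + 208.93 + 26.303) = 1/236.23 = 0.004233
[CO3²⁻] = α₂ × DIC = 0.004233 × 1.30 = 0.00550 mmol/kg = 5.50 μmol/kg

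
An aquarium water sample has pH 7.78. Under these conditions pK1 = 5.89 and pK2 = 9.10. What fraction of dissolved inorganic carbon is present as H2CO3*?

α₀ = 1 / (1 + K1/[H⁺] + K1K2/[H⁺]²) = 1 / (1 + 10^+1.89 + 10^+0.57)
   = 1 / (1 + 77.625 + 3.7154) = 1/82.340 = 0.01214

α₀ = 0.0121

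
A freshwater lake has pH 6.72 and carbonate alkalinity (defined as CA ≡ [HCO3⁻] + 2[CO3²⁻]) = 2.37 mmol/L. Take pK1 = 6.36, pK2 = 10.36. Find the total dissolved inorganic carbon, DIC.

CA = [HCO3⁻] + 2[CO3²⁻] = (α₁ + 2α₂)·DIC
At pH 6.72: [H⁺]/K1 = 10^-0.36 = 0.43652, K2/[H⁺] = 10^-3.64 = 0.00022909
α₁ = 1/(1 + 0.43652 + 0.00022909) = 1/1.4367 = 0.6960; α₂ = α₁·K2/[H⁺] = 0.0001594
α₁ + 2α₂ = 0.6963
DIC = CA / (α₁ + 2α₂) = 2.37 / 0.6963 = 3.40 mmol/L

DIC = 3.40 mmol/L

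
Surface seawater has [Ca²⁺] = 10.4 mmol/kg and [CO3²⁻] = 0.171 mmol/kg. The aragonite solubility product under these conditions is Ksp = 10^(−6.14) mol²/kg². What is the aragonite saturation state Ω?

Ksp = 10^(−6.14) = 7.244×10^-7
Ω = [Ca²⁺][CO3²⁻]/Ksp = (10.4×10^-3)(0.171×10^-3) / 7.244×10^-7 = 2.45

Ω = 2.45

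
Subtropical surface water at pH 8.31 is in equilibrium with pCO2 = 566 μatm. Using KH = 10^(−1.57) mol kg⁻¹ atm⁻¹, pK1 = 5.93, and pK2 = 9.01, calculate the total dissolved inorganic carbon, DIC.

[CO2*] = KH · pCO2 = 10^(−1.57) × 566×10^-6 = 1.523×10^-5 mol/kg
α₀ = 1/(1 + K1/[H⁺] + K1K2/[H⁺]²) = 1/(1 + 10^+2.38 + 10^+1.68) = 0.003463
DIC = [CO2*]/α₀ = 1.523×10^-5 / 0.003463 = 4.40 mmol/kg

DIC = 4.40 mmol/kg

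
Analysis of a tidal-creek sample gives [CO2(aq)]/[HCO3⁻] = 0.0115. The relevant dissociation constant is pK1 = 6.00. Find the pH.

From K1 = [H⁺][HCO3⁻]/[CO2(aq)]:  pH = pK1 − log₁₀([CO2(aq)]/[HCO3⁻])
log₁₀(0.0115) = -1.939
pH = 6.00 − (-1.939) = 7.94

pH = 7.94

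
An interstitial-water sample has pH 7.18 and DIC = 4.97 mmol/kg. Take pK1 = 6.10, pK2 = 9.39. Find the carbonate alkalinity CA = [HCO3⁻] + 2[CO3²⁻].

CA = 4.62 mmol/kg

CA = [HCO3⁻] + 2[CO3²⁻] = (α₁ + 2α₂)·DIC
At pH 7.18: [H⁺]/K1 = 10^-1.08 = 0.083176, K2/[H⁺] = 10^-2.21 = 0.0061660
α₁ = 1/(1 + 0.083176 + 0.0061660) = 1/1.0893 = 0.9180; α₂ = α₁·K2/[H⁺] = 0.005660
α₁ + 2α₂ = 0.9293
CA = 0.9293 × 4.97 = 4.62 mmol/kg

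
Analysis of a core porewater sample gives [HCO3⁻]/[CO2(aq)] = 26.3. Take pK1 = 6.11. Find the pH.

pH = 7.53

From K1 = [H⁺][HCO3⁻]/[CO2(aq)]:  pH = pK1 + log₁₀([HCO3⁻]/[CO2(aq)])
log₁₀(26.3) = +1.420
pH = 6.11 + (+1.420) = 7.53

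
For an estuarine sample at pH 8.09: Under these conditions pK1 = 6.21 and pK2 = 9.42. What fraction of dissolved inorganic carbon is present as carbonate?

α₂ = 0.0441

α₂ = 1 / (1 + [H⁺]/K2 + [H⁺]²/(K1K2)) = 1 / (1 + 10^+1.33 + 10^-0.55)
   = 1 / (1 + 21.380 + 0.28184) = 1/22.661 = 0.04413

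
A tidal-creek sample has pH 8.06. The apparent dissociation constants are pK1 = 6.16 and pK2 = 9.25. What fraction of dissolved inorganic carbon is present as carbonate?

α₂ = 0.0599

α₂ = 1 / (1 + [H⁺]/K2 + [H⁺]²/(K1K2)) = 1 / (1 + 10^+1.19 + 10^-0.71)
   = 1 / (1 + 15.488 + 0.19498) = 1/16.683 = 0.05994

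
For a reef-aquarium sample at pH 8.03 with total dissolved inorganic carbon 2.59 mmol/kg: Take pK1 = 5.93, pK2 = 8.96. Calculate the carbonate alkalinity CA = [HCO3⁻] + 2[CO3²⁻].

CA = [HCO3⁻] + 2[CO3²⁻] = (α₁ + 2α₂)·DIC
At pH 8.03: [H⁺]/K1 = 10^-2.10 = 0.0079433, K2/[H⁺] = 10^-0.93 = 0.11749
α₁ = 1/(1 + 0.0079433 + 0.11749) = 1/1.1254 = 0.8885; α₂ = α₁·K2/[H⁺] = 0.1044
α₁ + 2α₂ = 1.0973
CA = 1.0973 × 2.59 = 2.84 mmol/kg

CA = 2.84 mmol/kg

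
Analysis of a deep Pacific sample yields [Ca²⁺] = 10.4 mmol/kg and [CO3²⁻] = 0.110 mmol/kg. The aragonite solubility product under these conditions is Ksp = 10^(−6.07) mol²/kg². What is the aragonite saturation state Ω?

Ksp = 10^(−6.07) = 8.511×10^-7
Ω = [Ca²⁺][CO3²⁻]/Ksp = (10.4×10^-3)(0.110×10^-3) / 8.511×10^-7 = 1.34

Ω = 1.34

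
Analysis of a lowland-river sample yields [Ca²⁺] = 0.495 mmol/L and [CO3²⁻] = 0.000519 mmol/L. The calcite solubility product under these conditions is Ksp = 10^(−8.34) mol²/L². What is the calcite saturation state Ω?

Ω = 0.0562

Ksp = 10^(−8.34) = 4.571×10^-9
Ω = [Ca²⁺][CO3²⁻]/Ksp = (0.495×10^-3)(0.000519×10^-3) / 4.571×10^-9 = 0.0562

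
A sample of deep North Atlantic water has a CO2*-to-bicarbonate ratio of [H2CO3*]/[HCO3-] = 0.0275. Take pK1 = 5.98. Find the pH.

pH = 7.54

From K1 = [H⁺][HCO3-]/[H2CO3*]:  pH = pK1 − log₁₀([H2CO3*]/[HCO3-])
log₁₀(0.0275) = -1.561
pH = 5.98 − (-1.561) = 7.54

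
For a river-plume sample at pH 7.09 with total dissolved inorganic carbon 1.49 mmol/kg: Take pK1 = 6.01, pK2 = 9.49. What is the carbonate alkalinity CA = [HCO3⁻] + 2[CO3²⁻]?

CA = [HCO3⁻] + 2[CO3²⁻] = (α₁ + 2α₂)·DIC
At pH 7.09: [H⁺]/K1 = 10^-1.08 = 0.083176, K2/[H⁺] = 10^-2.40 = 0.0039811
α₁ = 1/(1 + 0.083176 + 0.0039811) = 1/1.0872 = 0.9198; α₂ = α₁·K2/[H⁺] = 0.003662
α₁ + 2α₂ = 0.9272
CA = 0.9272 × 1.49 = 1.38 mmol/kg

CA = 1.38 mmol/kg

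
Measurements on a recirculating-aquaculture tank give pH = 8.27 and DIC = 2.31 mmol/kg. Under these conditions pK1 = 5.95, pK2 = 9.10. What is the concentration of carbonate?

α₂ = 1 / (1 + [H⁺]/K2 + [H⁺]²/(K1K2)) = 1 / (1 + 10^+0.83 + 10^-1.49)
   = 1 / (1 + 6.7608 + 0.032359) = 1/7.7932 = 0.1283
[CO3²⁻] = α₂ × DIC = 0.1283 × 2.31 = 0.296 mmol/kg

[CO3²⁻] = 0.296 mmol/kg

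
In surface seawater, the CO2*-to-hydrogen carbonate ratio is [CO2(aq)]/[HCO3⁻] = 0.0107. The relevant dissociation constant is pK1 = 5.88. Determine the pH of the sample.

From K1 = [H⁺][HCO3⁻]/[CO2(aq)]:  pH = pK1 − log₁₀([CO2(aq)]/[HCO3⁻])
log₁₀(0.0107) = -1.971
pH = 5.88 − (-1.971) = 7.85

pH = 7.85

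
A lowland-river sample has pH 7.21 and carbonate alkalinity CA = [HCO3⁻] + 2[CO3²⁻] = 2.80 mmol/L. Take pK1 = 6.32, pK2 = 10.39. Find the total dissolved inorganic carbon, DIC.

DIC = 3.16 mmol/L

CA = [HCO3⁻] + 2[CO3²⁻] = (α₁ + 2α₂)·DIC
At pH 7.21: [H⁺]/K1 = 10^-0.89 = 0.12882, K2/[H⁺] = 10^-3.18 = 0.00066069
α₁ = 1/(1 + 0.12882 + 0.00066069) = 1/1.1295 = 0.8854; α₂ = α₁·K2/[H⁺] = 0.0005850
α₁ + 2α₂ = 0.8865
DIC = CA / (α₁ + 2α₂) = 2.80 / 0.8865 = 3.16 mmol/L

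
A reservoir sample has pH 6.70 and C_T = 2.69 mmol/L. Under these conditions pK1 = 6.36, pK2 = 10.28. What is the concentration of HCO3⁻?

α₁ = 1 / (1 + [H⁺]/K1 + K2/[H⁺]) = 1 / (1 + 10^-0.34 + 10^-3.58)
   = 1 / (1 + 0.45709 + 0.00026303) = 1/1.4574 = 0.6862
[HCO3⁻] = α₁ × DIC = 0.6862 × 2.69 = 1.85 mmol/L

[HCO3⁻] = 1.85 mmol/L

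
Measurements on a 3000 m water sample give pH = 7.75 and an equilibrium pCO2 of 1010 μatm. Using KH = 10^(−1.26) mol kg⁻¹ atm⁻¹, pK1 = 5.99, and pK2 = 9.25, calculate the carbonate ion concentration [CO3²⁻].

[CO2*] = KH · pCO2 = 10^(−1.26) × 1010×10^-6 = 5.550×10^-5 mol/kg
α₀ = 1/(1 + K1/[H⁺] + K1K2/[H⁺]²) = 1/(1 + 10^+1.76 + 10^+0.26) = 0.01657
DIC = [CO2*]/α₀ = 5.550×10^-5 / 0.01657 = 3.350 mmol/kg
[CO3²⁻] = α₂·DIC; α₂ = 0.03015, so [CO3²⁻] = 0.03015 × 3.350 = 0.101 mmol/kg

[CO3²⁻] = 0.101 mmol/kg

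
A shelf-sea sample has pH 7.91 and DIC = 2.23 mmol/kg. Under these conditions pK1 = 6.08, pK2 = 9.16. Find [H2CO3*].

α₀ = 1 / (1 + K1/[H⁺] + K1K2/[H⁺]²) = 1 / (1 + 10^+1.83 + 10^+0.58)
   = 1 / (1 + 67.608 + 3.8019) = 1/72.410 = 0.01381
[CO2*] = α₀ × DIC = 0.01381 × 2.23 = 0.0308 mmol/kg

[CO2*] = 0.0308 mmol/kg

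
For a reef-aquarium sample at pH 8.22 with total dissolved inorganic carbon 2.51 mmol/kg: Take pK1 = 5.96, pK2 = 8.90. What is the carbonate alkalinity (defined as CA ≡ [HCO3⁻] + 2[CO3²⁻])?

CA = [HCO3⁻] + 2[CO3²⁻] = (α₁ + 2α₂)·DIC
At pH 8.22: [H⁺]/K1 = 10^-2.26 = 0.0054954, K2/[H⁺] = 10^-0.68 = 0.20893
α₁ = 1/(1 + 0.0054954 + 0.20893) = 1/1.2144 = 0.8234; α₂ = α₁·K2/[H⁺] = 0.1720
α₁ + 2α₂ = 1.1675
CA = 1.1675 × 2.51 = 2.93 mmol/kg

CA = 2.93 mmol/kg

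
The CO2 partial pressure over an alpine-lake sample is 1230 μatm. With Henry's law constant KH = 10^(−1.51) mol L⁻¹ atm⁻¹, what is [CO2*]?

KH = 10^(−1.51) = 3.090×10^-2 mol L⁻¹ atm⁻¹
[CO2*] = KH · pCO2 = 3.090×10^-2 × 1230×10^-6 atm = 3.80×10^-5 mol/L

[CO2*] = 38.0 μmol/L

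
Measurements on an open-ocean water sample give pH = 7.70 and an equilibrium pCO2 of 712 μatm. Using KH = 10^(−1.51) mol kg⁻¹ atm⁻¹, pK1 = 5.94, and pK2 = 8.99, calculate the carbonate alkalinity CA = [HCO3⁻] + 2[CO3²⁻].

CA = 1.40 mmol/kg

[CO2*] = KH · pCO2 = 10^(−1.51) × 712×10^-6 = 2.200×10^-5 mol/kg
α₀ = 1/(1 + K1/[H⁺] + K1K2/[H⁺]²) = 1/(1 + 10^+1.76 + 10^+0.47) = 0.01626
DIC = [CO2*]/α₀ = 2.200×10^-5 / 0.01626 = 1.353 mmol/kg
CA = (α₁ + 2α₂)·DIC = (0.9357 + 2×0.04799) × 1.353 = 1.40 mmol/kg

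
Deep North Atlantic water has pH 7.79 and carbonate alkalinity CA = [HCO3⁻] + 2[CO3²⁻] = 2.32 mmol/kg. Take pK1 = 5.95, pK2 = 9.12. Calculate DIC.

DIC = 2.25 mmol/kg

CA = [HCO3⁻] + 2[CO3²⁻] = (α₁ + 2α₂)·DIC
At pH 7.79: [H⁺]/K1 = 10^-1.84 = 0.014454, K2/[H⁺] = 10^-1.33 = 0.046774
α₁ = 1/(1 + 0.014454 + 0.046774) = 1/1.0612 = 0.9423; α₂ = α₁·K2/[H⁺] = 0.04407
α₁ + 2α₂ = 1.0305
DIC = CA / (α₁ + 2α₂) = 2.32 / 1.0305 = 2.25 mmol/kg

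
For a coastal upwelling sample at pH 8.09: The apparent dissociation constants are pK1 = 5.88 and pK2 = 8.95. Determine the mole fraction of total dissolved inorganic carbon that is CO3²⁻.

α₂ = 0.121

α₂ = 1 / (1 + [H⁺]/K2 + [H⁺]²/(K1K2)) = 1 / (1 + 10^+0.86 + 10^-1.35)
   = 1 / (1 + 7.2444 + 0.044668) = 1/8.2890 = 0.1206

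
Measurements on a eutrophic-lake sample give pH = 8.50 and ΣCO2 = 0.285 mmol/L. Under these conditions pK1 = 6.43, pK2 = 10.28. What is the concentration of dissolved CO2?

[CO2*] = 2.37 μmol/L

α₀ = 1 / (1 + K1/[H⁺] + K1K2/[H⁺]²) = 1 / (1 + 10^+2.07 + 10^+0.29)
   = 1 / (1 + 117.49 + 1.9498) = 1/120.44 = 0.008303
[CO2*] = α₀ × DIC = 0.008303 × 0.285 = 0.00237 mmol/L = 2.37 μmol/L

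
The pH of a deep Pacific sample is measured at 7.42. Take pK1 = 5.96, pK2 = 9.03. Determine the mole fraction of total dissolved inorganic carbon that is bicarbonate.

α₁ = 0.944

α₁ = 1 / (1 + [H⁺]/K1 + K2/[H⁺]) = 1 / (1 + 10^-1.46 + 10^-1.61)
   = 1 / (1 + 0.034674 + 0.024547) = 1/1.0592 = 0.9441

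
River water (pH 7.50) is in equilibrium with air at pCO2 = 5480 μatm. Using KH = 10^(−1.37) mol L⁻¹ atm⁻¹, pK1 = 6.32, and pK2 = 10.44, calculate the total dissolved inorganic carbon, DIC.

DIC = 3.78 mmol/L

[CO2*] = KH · pCO2 = 10^(−1.37) × 5480×10^-6 = 2.338×10^-4 mol/L
α₀ = 1/(1 + K1/[H⁺] + K1K2/[H⁺]²) = 1/(1 + 10^+1.18 + 10^-1.76) = 0.06191
DIC = [CO2*]/α₀ = 2.338×10^-4 / 0.06191 = 3.78 mmol/L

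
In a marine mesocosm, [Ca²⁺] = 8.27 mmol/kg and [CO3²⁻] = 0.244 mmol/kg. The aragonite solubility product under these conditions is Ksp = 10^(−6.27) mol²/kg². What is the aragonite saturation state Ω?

Ω = 3.76

Ksp = 10^(−6.27) = 5.370×10^-7
Ω = [Ca²⁺][CO3²⁻]/Ksp = (8.27×10^-3)(0.244×10^-3) / 5.370×10^-7 = 3.76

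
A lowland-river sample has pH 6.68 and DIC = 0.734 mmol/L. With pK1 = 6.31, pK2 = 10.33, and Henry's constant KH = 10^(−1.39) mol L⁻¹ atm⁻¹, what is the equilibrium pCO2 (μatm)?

α₀ = 1 / (1 + K1/[H⁺] + K1K2/[H⁺]²) = 1 / (1 + 10^+0.37 + 10^-3.28)
   = 1 / (1 + 2.3442 + 0.00052481) = 1/3.3448 = 0.2990
[CO2*] = α₀ × DIC = 0.2990 × 0.734 = 0.2194 mmol/L
pCO2 = [CO2*]/KH = 2.194×10^-4 / 4.074×10^-2 = 5390 μatm

pCO2 = 5390 μatm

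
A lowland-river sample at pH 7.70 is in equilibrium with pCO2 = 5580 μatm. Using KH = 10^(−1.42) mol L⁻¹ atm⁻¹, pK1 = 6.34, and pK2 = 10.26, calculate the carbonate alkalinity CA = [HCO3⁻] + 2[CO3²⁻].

CA = 4.89 mmol/L

[CO2*] = KH · pCO2 = 10^(−1.42) × 5580×10^-6 = 2.121×10^-4 mol/L
α₀ = 1/(1 + K1/[H⁺] + K1K2/[H⁺]²) = 1/(1 + 10^+1.36 + 10^-1.20) = 0.04172
DIC = [CO2*]/α₀ = 2.121×10^-4 / 0.04172 = 5.086 mmol/L
CA = (α₁ + 2α₂)·DIC = (0.9557 + 2×0.002632) × 5.086 = 4.89 mmol/L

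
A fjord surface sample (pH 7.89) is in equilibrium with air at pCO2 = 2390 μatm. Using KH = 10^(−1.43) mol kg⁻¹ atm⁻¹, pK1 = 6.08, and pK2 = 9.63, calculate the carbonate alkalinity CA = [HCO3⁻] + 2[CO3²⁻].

[CO2*] = KH · pCO2 = 10^(−1.43) × 2390×10^-6 = 8.880×10^-5 mol/kg
α₀ = 1/(1 + K1/[H⁺] + K1K2/[H⁺]²) = 1/(1 + 10^+1.81 + 10^+0.07) = 0.01498
DIC = [CO2*]/α₀ = 8.880×10^-5 / 0.01498 = 5.926 mmol/kg
CA = (α₁ + 2α₂)·DIC = (0.9674 + 2×0.01760) × 5.926 = 5.94 mmol/kg

CA = 5.94 mmol/kg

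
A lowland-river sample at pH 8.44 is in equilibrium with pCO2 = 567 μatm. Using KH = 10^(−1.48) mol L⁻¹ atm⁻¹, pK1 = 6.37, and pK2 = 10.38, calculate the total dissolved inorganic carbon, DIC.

[CO2*] = KH · pCO2 = 10^(−1.48) × 567×10^-6 = 1.878×10^-5 mol/L
α₀ = 1/(1 + K1/[H⁺] + K1K2/[H⁺]²) = 1/(1 + 10^+2.07 + 10^+0.13) = 0.008345
DIC = [CO2*]/α₀ = 1.878×10^-5 / 0.008345 = 2.25 mmol/L

DIC = 2.25 mmol/L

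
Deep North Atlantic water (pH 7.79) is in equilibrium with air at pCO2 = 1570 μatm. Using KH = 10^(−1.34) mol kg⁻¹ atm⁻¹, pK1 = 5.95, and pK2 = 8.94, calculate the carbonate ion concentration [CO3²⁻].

[CO3²⁻] = 0.351 mmol/kg

[CO2*] = KH · pCO2 = 10^(−1.34) × 1570×10^-6 = 7.176×10^-5 mol/kg
α₀ = 1/(1 + K1/[H⁺] + K1K2/[H⁺]²) = 1/(1 + 10^+1.84 + 10^+0.69) = 0.01332
DIC = [CO2*]/α₀ = 7.176×10^-5 / 0.01332 = 5.388 mmol/kg
[CO3²⁻] = α₂·DIC; α₂ = 0.06523, so [CO3²⁻] = 0.06523 × 5.388 = 0.351 mmol/kg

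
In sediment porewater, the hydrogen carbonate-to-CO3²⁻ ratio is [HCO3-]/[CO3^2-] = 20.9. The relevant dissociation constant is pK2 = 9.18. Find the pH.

pH = 7.86

From K2 = [H⁺][CO3^2-]/[HCO3-]:  pH = pK2 − log₁₀([HCO3-]/[CO3^2-])
log₁₀(20.9) = +1.320
pH = 9.18 − (+1.320) = 7.86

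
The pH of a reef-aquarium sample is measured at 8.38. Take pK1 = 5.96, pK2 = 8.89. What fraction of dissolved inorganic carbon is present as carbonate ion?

α₂ = 1 / (1 + [H⁺]/K2 + [H⁺]²/(K1K2)) = 1 / (1 + 10^+0.51 + 10^-1.91)
   = 1 / (1 + 3.2359 + 0.012303) = 1/4.2482 = 0.2354

α₂ = 0.235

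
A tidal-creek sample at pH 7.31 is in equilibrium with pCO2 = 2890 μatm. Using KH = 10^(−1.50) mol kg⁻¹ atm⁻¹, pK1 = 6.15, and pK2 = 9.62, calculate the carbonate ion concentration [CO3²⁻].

[CO2*] = KH · pCO2 = 10^(−1.50) × 2890×10^-6 = 9.139×10^-5 mol/kg
α₀ = 1/(1 + K1/[H⁺] + K1K2/[H⁺]²) = 1/(1 + 10^+1.16 + 10^-1.15) = 0.06441
DIC = [CO2*]/α₀ = 9.139×10^-5 / 0.06441 = 1.419 mmol/kg
[CO3²⁻] = α₂·DIC; α₂ = 0.004560, so [CO3²⁻] = 0.004560 × 1.419 = 0.00647 mmol/kg = 6.47 μmol/kg

[CO3²⁻] = 6.47 μmol/kg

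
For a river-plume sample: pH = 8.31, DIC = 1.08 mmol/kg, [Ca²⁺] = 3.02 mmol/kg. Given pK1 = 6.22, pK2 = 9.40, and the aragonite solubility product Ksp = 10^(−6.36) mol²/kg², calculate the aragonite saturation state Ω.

Ω = 0.557

α₂ = 1 / (1 + [H⁺]/K2 + [H⁺]²/(K1K2)) = 1 / (1 + 10^+1.09 + 10^-1.00)
   = 1 / (1 + 12.303 + 0.10000) = 1/13.403 = 0.07461
[CO3²⁻] = α₂ × DIC = 0.07461 × 1.08 = 0.08058 mmol/kg
Ksp = 10^(−6.36) = 4.365×10^-7
Ω = [Ca²⁺][CO3²⁻]/Ksp = (3.02×10^-3)(8.058×10^-5) / 4.365×10^-7 = 0.557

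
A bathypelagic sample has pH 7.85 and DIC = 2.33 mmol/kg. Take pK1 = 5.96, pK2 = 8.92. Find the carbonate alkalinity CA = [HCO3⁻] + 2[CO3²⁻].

CA = 2.48 mmol/kg

CA = [HCO3⁻] + 2[CO3²⁻] = (α₁ + 2α₂)·DIC
At pH 7.85: [H⁺]/K1 = 10^-1.89 = 0.012882, K2/[H⁺] = 10^-1.07 = 0.085114
α₁ = 1/(1 + 0.012882 + 0.085114) = 1/1.0980 = 0.9107; α₂ = α₁·K2/[H⁺] = 0.07752
α₁ + 2α₂ = 1.0658
CA = 1.0658 × 2.33 = 2.48 mmol/kg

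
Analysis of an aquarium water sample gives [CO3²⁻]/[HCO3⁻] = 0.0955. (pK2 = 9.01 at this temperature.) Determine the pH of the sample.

From K2 = [H⁺][CO3²⁻]/[HCO3⁻]:  pH = pK2 + log₁₀([CO3²⁻]/[HCO3⁻])
log₁₀(0.0955) = -1.020
pH = 9.01 + (-1.020) = 7.99

pH = 7.99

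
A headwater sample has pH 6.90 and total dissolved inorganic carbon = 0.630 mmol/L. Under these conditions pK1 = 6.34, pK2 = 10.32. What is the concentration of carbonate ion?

[CO3²⁻] = 0.188 μmol/L

α₂ = 1 / (1 + [H⁺]/K2 + [H⁺]²/(K1K2)) = 1 / (1 + 10^+3.42 + 10^+2.86)
   = 1 / (1 + 2630.3 + 724.44) = 1/3355.7 = 0.0002980
[CO3²⁻] = α₂ × DIC = 0.0002980 × 0.630 = 0.000188 mmol/L = 0.188 μmol/L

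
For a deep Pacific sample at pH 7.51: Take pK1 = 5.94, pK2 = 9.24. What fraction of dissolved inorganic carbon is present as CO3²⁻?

α₂ = 1 / (1 + [H⁺]/K2 + [H⁺]²/(K1K2)) = 1 / (1 + 10^+1.73 + 10^+0.16)
   = 1 / (1 + 53.703 + 1.4454) = 1/56.149 = 0.01781

α₂ = 0.0178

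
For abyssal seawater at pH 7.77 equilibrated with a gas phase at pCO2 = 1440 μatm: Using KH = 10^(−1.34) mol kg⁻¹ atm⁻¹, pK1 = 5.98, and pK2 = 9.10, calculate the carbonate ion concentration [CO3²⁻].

[CO3²⁻] = 0.190 mmol/kg

[CO2*] = KH · pCO2 = 10^(−1.34) × 1440×10^-6 = 6.582×10^-5 mol/kg
α₀ = 1/(1 + K1/[H⁺] + K1K2/[H⁺]²) = 1/(1 + 10^+1.79 + 10^+0.46) = 0.01526
DIC = [CO2*]/α₀ = 6.582×10^-5 / 0.01526 = 4.314 mmol/kg
[CO3²⁻] = α₂·DIC; α₂ = 0.04400, so [CO3²⁻] = 0.04400 × 4.314 = 0.190 mmol/kg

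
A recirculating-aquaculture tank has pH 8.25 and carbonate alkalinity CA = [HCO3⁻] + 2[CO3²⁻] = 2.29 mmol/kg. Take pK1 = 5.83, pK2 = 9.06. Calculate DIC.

DIC = 2.03 mmol/kg

CA = [HCO3⁻] + 2[CO3²⁻] = (α₁ + 2α₂)·DIC
At pH 8.25: [H⁺]/K1 = 10^-2.42 = 0.0038019, K2/[H⁺] = 10^-0.81 = 0.15488
α₁ = 1/(1 + 0.0038019 + 0.15488) = 1/1.1587 = 0.8630; α₂ = α₁·K2/[H⁺] = 0.1337
α₁ + 2α₂ = 1.1304
DIC = CA / (α₁ + 2α₂) = 2.29 / 1.1304 = 2.03 mmol/kg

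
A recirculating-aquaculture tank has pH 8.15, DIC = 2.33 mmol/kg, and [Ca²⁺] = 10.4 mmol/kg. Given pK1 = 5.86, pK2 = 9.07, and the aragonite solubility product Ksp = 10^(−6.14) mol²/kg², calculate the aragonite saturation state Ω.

α₂ = 1 / (1 + [H⁺]/K2 + [H⁺]²/(K1K2)) = 1 / (1 + 10^+0.92 + 10^-1.37)
   = 1 / (1 + 8.3176 + 0.042658) = 1/9.3603 = 0.1068
[CO3²⁻] = α₂ × DIC = 0.1068 × 2.33 = 0.2489 mmol/kg
Ksp = 10^(−6.14) = 7.244×10^-7
Ω = [Ca²⁺][CO3²⁻]/Ksp = (10.4×10^-3)(2.489×10^-4) / 7.244×10^-7 = 3.57

Ω = 3.57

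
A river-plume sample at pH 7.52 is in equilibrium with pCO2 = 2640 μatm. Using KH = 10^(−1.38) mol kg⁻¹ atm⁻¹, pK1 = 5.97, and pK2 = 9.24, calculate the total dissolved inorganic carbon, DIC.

DIC = 4.09 mmol/kg

[CO2*] = KH · pCO2 = 10^(−1.38) × 2640×10^-6 = 1.101×10^-4 mol/kg
α₀ = 1/(1 + K1/[H⁺] + K1K2/[H⁺]²) = 1/(1 + 10^+1.55 + 10^-0.17) = 0.02691
DIC = [CO2*]/α₀ = 1.101×10^-4 / 0.02691 = 4.09 mmol/kg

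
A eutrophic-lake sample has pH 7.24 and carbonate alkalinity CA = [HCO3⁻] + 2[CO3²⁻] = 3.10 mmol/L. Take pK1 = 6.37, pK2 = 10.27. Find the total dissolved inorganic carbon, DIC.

DIC = 3.51 mmol/L

CA = [HCO3⁻] + 2[CO3²⁻] = (α₁ + 2α₂)·DIC
At pH 7.24: [H⁺]/K1 = 10^-0.87 = 0.13490, K2/[H⁺] = 10^-3.03 = 0.00093325
α₁ = 1/(1 + 0.13490 + 0.00093325) = 1/1.1358 = 0.8804; α₂ = α₁·K2/[H⁺] = 0.0008216
α₁ + 2α₂ = 0.8821
DIC = CA / (α₁ + 2α₂) = 3.10 / 0.8821 = 3.51 mmol/L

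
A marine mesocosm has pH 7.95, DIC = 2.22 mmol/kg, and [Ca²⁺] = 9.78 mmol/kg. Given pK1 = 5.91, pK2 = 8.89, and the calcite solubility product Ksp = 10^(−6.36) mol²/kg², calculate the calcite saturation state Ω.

Ω = 5.08

α₂ = 1 / (1 + [H⁺]/K2 + [H⁺]²/(K1K2)) = 1 / (1 + 10^+0.94 + 10^-1.10)
   = 1 / (1 + 8.7096 + 0.079433) = 1/9.7891 = 0.1022
[CO3²⁻] = α₂ × DIC = 0.1022 × 2.22 = 0.2268 mmol/kg
Ksp = 10^(−6.36) = 4.365×10^-7
Ω = [Ca²⁺][CO3²⁻]/Ksp = (9.78×10^-3)(2.268×10^-4) / 4.365×10^-7 = 5.08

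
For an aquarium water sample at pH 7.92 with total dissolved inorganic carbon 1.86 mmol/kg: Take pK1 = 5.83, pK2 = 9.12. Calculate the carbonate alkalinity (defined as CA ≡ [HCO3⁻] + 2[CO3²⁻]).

CA = 1.96 mmol/kg

CA = [HCO3⁻] + 2[CO3²⁻] = (α₁ + 2α₂)·DIC
At pH 7.92: [H⁺]/K1 = 10^-2.09 = 0.0081283, K2/[H⁺] = 10^-1.20 = 0.063096
α₁ = 1/(1 + 0.0081283 + 0.063096) = 1/1.0712 = 0.9335; α₂ = α₁·K2/[H⁺] = 0.05890
α₁ + 2α₂ = 1.0513
CA = 1.0513 × 1.86 = 1.96 mmol/kg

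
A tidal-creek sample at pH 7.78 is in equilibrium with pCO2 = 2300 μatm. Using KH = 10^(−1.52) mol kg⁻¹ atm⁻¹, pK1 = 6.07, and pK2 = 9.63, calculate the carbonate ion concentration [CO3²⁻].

[CO3²⁻] = 0.0503 mmol/kg

[CO2*] = KH · pCO2 = 10^(−1.52) × 2300×10^-6 = 6.946×10^-5 mol/kg
α₀ = 1/(1 + K1/[H⁺] + K1K2/[H⁺]²) = 1/(1 + 10^+1.71 + 10^-0.14) = 0.01886
DIC = [CO2*]/α₀ = 6.946×10^-5 / 0.01886 = 3.682 mmol/kg
[CO3²⁻] = α₂·DIC; α₂ = 0.01367, so [CO3²⁻] = 0.01367 × 3.682 = 0.0503 mmol/kg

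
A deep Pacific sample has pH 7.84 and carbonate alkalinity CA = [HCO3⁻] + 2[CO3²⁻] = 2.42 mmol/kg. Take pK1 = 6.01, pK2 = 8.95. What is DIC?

DIC = 2.29 mmol/kg

CA = [HCO3⁻] + 2[CO3²⁻] = (α₁ + 2α₂)·DIC
At pH 7.84: [H⁺]/K1 = 10^-1.83 = 0.014791, K2/[H⁺] = 10^-1.11 = 0.077625
α₁ = 1/(1 + 0.014791 + 0.077625) = 1/1.0924 = 0.9154; α₂ = α₁·K2/[H⁺] = 0.07106
α₁ + 2α₂ = 1.0575
DIC = CA / (α₁ + 2α₂) = 2.42 / 1.0575 = 2.29 mmol/kg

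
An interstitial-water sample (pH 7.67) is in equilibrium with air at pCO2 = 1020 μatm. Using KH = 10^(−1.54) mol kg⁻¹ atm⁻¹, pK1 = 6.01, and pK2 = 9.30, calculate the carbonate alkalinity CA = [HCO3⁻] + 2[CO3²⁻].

CA = 1.41 mmol/kg

[CO2*] = KH · pCO2 = 10^(−1.54) × 1020×10^-6 = 2.942×10^-5 mol/kg
α₀ = 1/(1 + K1/[H⁺] + K1K2/[H⁺]²) = 1/(1 + 10^+1.66 + 10^+0.03) = 0.02093
DIC = [CO2*]/α₀ = 2.942×10^-5 / 0.02093 = 1.406 mmol/kg
CA = (α₁ + 2α₂)·DIC = (0.9566 + 2×0.02243) × 1.406 = 1.41 mmol/kg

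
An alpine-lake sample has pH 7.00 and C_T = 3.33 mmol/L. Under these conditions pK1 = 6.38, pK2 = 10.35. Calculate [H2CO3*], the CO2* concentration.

[CO2*] = 0.644 mmol/L

α₀ = 1 / (1 + K1/[H⁺] + K1K2/[H⁺]²) = 1 / (1 + 10^+0.62 + 10^-2.73)
   = 1 / (1 + 4.1687 + 0.0018621) = 1/5.1706 = 0.1934
[CO2*] = α₀ × DIC = 0.1934 × 3.33 = 0.644 mmol/L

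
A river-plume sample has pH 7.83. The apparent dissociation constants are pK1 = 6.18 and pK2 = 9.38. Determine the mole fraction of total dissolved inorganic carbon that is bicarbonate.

α₁ = 1 / (1 + [H⁺]/K1 + K2/[H⁺]) = 1 / (1 + 10^-1.65 + 10^-1.55)
   = 1 / (1 + 0.022387 + 0.028184) = 1/1.0506 = 0.9519

α₁ = 0.952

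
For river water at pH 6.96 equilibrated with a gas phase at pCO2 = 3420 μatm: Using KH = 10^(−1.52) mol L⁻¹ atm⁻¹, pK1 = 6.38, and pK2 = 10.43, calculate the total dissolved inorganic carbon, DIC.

DIC = 0.496 mmol/L

[CO2*] = KH · pCO2 = 10^(−1.52) × 3420×10^-6 = 1.033×10^-4 mol/L
α₀ = 1/(1 + K1/[H⁺] + K1K2/[H⁺]²) = 1/(1 + 10^+0.58 + 10^-2.89) = 0.2082
DIC = [CO2*]/α₀ = 1.033×10^-4 / 0.2082 = 0.496 mmol/L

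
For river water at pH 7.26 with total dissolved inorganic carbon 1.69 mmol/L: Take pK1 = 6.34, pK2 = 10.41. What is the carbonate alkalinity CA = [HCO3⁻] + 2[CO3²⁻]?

CA = 1.51 mmol/L

CA = [HCO3⁻] + 2[CO3²⁻] = (α₁ + 2α₂)·DIC
At pH 7.26: [H⁺]/K1 = 10^-0.92 = 0.12023, K2/[H⁺] = 10^-3.15 = 0.00070795
α₁ = 1/(1 + 0.12023 + 0.00070795) = 1/1.1209 = 0.8921; α₂ = α₁·K2/[H⁺] = 0.0006316
α₁ + 2α₂ = 0.8934
CA = 0.8934 × 1.69 = 1.51 mmol/L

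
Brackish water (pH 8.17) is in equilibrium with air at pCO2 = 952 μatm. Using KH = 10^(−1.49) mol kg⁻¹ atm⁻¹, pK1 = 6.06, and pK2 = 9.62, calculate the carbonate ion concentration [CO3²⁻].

[CO2*] = KH · pCO2 = 10^(−1.49) × 952×10^-6 = 3.081×10^-5 mol/kg
α₀ = 1/(1 + K1/[H⁺] + K1K2/[H⁺]²) = 1/(1 + 10^+2.11 + 10^+0.66) = 0.007441
DIC = [CO2*]/α₀ = 3.081×10^-5 / 0.007441 = 4.140 mmol/kg
[CO3²⁻] = α₂·DIC; α₂ = 0.03401, so [CO3²⁻] = 0.03401 × 4.140 = 0.141 mmol/kg

[CO3²⁻] = 0.141 mmol/kg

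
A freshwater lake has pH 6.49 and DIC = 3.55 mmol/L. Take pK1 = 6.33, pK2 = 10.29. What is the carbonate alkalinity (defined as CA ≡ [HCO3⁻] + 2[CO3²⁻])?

CA = 2.10 mmol/L

CA = [HCO3⁻] + 2[CO3²⁻] = (α₁ + 2α₂)·DIC
At pH 6.49: [H⁺]/K1 = 10^-0.16 = 0.69183, K2/[H⁺] = 10^-3.80 = 0.00015849
α₁ = 1/(1 + 0.69183 + 0.00015849) = 1/1.6920 = 0.5910; α₂ = α₁·K2/[H⁺] = 9.367×10^-5
α₁ + 2α₂ = 0.5912
CA = 0.5912 × 3.55 = 2.10 mmol/L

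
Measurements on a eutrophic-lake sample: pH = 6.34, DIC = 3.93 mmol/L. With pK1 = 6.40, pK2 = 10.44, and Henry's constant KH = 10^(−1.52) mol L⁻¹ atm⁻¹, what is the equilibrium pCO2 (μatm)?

α₀ = 1 / (1 + K1/[H⁺] + K1K2/[H⁺]²) = 1 / (1 + 10^-0.06 + 10^-4.16)
   = 1 / (1 + 0.87096 + 6.9183×10^-5) = 1/1.8710 = 0.5345
[CO2*] = α₀ × DIC = 0.5345 × 3.93 = 2.100 mmol/L
pCO2 = [CO2*]/KH = 2.100×10^-3 / 3.020×10^-2 = 6.96×10^4 μatm

pCO2 = 6.96×10^4 μatm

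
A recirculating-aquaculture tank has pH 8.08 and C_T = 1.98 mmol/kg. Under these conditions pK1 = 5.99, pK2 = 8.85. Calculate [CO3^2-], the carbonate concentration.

α₂ = 1 / (1 + [H⁺]/K2 + [H⁺]²/(K1K2)) = 1 / (1 + 10^+0.77 + 10^-1.32)
   = 1 / (1 + 5.8884 + 0.047863) = 1/6.9363 = 0.1442
[CO3²⁻] = α₂ × DIC = 0.1442 × 1.98 = 0.285 mmol/kg

[CO3²⁻] = 0.285 mmol/kg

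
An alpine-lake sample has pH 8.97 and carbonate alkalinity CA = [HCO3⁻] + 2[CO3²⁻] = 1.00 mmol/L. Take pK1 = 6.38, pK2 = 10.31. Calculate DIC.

DIC = 0.960 mmol/L

CA = [HCO3⁻] + 2[CO3²⁻] = (α₁ + 2α₂)·DIC
At pH 8.97: [H⁺]/K1 = 10^-2.59 = 0.0025704, K2/[H⁺] = 10^-1.34 = 0.045709
α₁ = 1/(1 + 0.0025704 + 0.045709) = 1/1.0483 = 0.9539; α₂ = α₁·K2/[H⁺] = 0.04360
α₁ + 2α₂ = 1.0412
DIC = CA / (α₁ + 2α₂) = 1.00 / 1.0412 = 0.960 mmol/L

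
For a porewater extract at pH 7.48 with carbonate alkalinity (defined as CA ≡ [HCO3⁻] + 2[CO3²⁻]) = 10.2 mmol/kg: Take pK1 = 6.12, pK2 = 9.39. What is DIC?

CA = [HCO3⁻] + 2[CO3²⁻] = (α₁ + 2α₂)·DIC
At pH 7.48: [H⁺]/K1 = 10^-1.36 = 0.043652, K2/[H⁺] = 10^-1.91 = 0.012303
α₁ = 1/(1 + 0.043652 + 0.012303) = 1/1.0560 = 0.9470; α₂ = α₁·K2/[H⁺] = 0.01165
α₁ + 2α₂ = 0.9703
DIC = CA / (α₁ + 2α₂) = 10.2 / 0.9703 = 10.5 mmol/kg

DIC = 10.5 mmol/kg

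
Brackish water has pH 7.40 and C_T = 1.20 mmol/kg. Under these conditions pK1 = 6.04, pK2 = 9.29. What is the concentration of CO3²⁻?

α₂ = 1 / (1 + [H⁺]/K2 + [H⁺]²/(K1K2)) = 1 / (1 + 10^+1.89 + 10^+0.53)
   = 1 / (1 + 77.625 + 3.3884) = 1/82.013 = 0.01219
[CO3²⁻] = α₂ × DIC = 0.01219 × 1.20 = 0.0146 mmol/kg = 14.6 μmol/kg

[CO3²⁻] = 14.6 μmol/kg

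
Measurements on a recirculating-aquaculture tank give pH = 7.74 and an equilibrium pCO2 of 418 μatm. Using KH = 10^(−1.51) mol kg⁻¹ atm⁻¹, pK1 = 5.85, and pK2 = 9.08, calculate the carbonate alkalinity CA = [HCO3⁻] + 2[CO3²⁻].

[CO2*] = KH · pCO2 = 10^(−1.51) × 418×10^-6 = 1.292×10^-5 mol/kg
α₀ = 1/(1 + K1/[H⁺] + K1K2/[H⁺]²) = 1/(1 + 10^+1.89 + 10^+0.55) = 0.01217
DIC = [CO2*]/α₀ = 1.292×10^-5 / 0.01217 = 1.061 mmol/kg
CA = (α₁ + 2α₂)·DIC = (0.9447 + 2×0.04318) × 1.061 = 1.09 mmol/kg

CA = 1.09 mmol/kg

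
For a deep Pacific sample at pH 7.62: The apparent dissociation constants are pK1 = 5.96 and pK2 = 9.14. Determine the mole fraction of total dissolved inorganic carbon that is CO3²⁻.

α₂ = 0.0287

α₂ = 1 / (1 + [H⁺]/K2 + [H⁺]²/(K1K2)) = 1 / (1 + 10^+1.52 + 10^-0.14)
   = 1 / (1 + 33.113 + 0.72444) = 1/34.838 = 0.02870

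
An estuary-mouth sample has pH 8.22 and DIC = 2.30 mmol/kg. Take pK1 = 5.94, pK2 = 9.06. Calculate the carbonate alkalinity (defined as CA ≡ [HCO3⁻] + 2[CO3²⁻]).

CA = [HCO3⁻] + 2[CO3²⁻] = (α₁ + 2α₂)·DIC
At pH 8.22: [H⁺]/K1 = 10^-2.28 = 0.0052481, K2/[H⁺] = 10^-0.84 = 0.14454
α₁ = 1/(1 + 0.0052481 + 0.14454) = 1/1.1498 = 0.8697; α₂ = α₁·K2/[H⁺] = 0.1257
α₁ + 2α₂ = 1.1211
CA = 1.1211 × 2.30 = 2.58 mmol/kg

CA = 2.58 mmol/kg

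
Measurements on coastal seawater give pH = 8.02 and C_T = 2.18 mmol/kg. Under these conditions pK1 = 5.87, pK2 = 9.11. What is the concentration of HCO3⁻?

[HCO3⁻] = 2.00 mmol/kg

α₁ = 1 / (1 + [H⁺]/K1 + K2/[H⁺]) = 1 / (1 + 10^-2.15 + 10^-1.09)
   = 1 / (1 + 0.0070795 + 0.081283) = 1/1.0884 = 0.9188
[HCO3⁻] = α₁ × DIC = 0.9188 × 2.18 = 2.00 mmol/kg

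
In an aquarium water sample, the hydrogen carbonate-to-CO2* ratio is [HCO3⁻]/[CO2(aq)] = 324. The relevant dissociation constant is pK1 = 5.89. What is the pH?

From K1 = [H⁺][HCO3⁻]/[CO2(aq)]:  pH = pK1 + log₁₀([HCO3⁻]/[CO2(aq)])
log₁₀(324) = +2.511
pH = 5.89 + (+2.511) = 8.40

pH = 8.40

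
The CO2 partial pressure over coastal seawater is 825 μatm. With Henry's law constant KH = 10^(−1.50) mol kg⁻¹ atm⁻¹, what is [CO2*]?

[CO2*] = 26.1 μmol/kg

KH = 10^(−1.50) = 3.162×10^-2 mol kg⁻¹ atm⁻¹
[CO2*] = KH · pCO2 = 3.162×10^-2 × 825×10^-6 atm = 2.61×10^-5 mol/kg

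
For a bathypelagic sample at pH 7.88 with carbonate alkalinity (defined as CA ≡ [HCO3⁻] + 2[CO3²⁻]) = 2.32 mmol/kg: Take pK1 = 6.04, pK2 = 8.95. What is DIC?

CA = [HCO3⁻] + 2[CO3²⁻] = (α₁ + 2α₂)·DIC
At pH 7.88: [H⁺]/K1 = 10^-1.84 = 0.014454, K2/[H⁺] = 10^-1.07 = 0.085114
α₁ = 1/(1 + 0.014454 + 0.085114) = 1/1.0996 = 0.9094; α₂ = α₁·K2/[H⁺] = 0.07741
α₁ + 2α₂ = 1.0643
DIC = CA / (α₁ + 2α₂) = 2.32 / 1.0643 = 2.18 mmol/kg

DIC = 2.18 mmol/kg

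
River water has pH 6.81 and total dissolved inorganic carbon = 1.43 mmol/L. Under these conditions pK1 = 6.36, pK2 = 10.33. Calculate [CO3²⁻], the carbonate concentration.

α₂ = 1 / (1 + [H⁺]/K2 + [H⁺]²/(K1K2)) = 1 / (1 + 10^+3.52 + 10^+3.07)
   = 1 / (1 + 3311.3 + 1174.9) = 1/4487.2 = 0.0002229
[CO3²⁻] = α₂ × DIC = 0.0002229 × 1.43 = 0.000319 mmol/L = 0.319 μmol/L

[CO3²⁻] = 0.319 μmol/L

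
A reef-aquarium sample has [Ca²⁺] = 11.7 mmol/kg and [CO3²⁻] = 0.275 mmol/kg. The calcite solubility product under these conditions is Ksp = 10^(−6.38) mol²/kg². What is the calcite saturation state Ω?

Ksp = 10^(−6.38) = 4.169×10^-7
Ω = [Ca²⁺][CO3²⁻]/Ksp = (11.7×10^-3)(0.275×10^-3) / 4.169×10^-7 = 7.72

Ω = 7.72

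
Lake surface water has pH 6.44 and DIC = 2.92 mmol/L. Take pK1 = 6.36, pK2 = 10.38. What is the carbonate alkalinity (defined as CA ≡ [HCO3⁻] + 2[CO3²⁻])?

CA = 1.59 mmol/L

CA = [HCO3⁻] + 2[CO3²⁻] = (α₁ + 2α₂)·DIC
At pH 6.44: [H⁺]/K1 = 10^-0.08 = 0.83176, K2/[H⁺] = 10^-3.94 = 0.00011482
α₁ = 1/(1 + 0.83176 + 0.00011482) = 1/1.8319 = 0.5459; α₂ = α₁·K2/[H⁺] = 6.268×10^-5
α₁ + 2α₂ = 0.5460
CA = 0.5460 × 2.92 = 1.59 mmol/L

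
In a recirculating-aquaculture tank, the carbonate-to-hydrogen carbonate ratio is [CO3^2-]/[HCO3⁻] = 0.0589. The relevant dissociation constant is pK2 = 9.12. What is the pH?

From K2 = [H⁺][CO3^2-]/[HCO3⁻]:  pH = pK2 + log₁₀([CO3^2-]/[HCO3⁻])
log₁₀(0.0589) = -1.230
pH = 9.12 + (-1.230) = 7.89

pH = 7.89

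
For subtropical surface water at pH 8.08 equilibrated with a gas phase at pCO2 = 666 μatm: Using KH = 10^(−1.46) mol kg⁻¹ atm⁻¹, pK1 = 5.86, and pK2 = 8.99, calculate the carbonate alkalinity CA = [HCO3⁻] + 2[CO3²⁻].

[CO2*] = KH · pCO2 = 10^(−1.46) × 666×10^-6 = 2.309×10^-5 mol/kg
α₀ = 1/(1 + K1/[H⁺] + K1K2/[H⁺]²) = 1/(1 + 10^+2.22 + 10^+1.31) = 0.005337
DIC = [CO2*]/α₀ = 2.309×10^-5 / 0.005337 = 4.327 mmol/kg
CA = (α₁ + 2α₂)·DIC = (0.8857 + 2×0.1090) × 4.327 = 4.78 mmol/kg

CA = 4.78 mmol/kg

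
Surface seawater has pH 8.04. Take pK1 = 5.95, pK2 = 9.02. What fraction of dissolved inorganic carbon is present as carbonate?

α₂ = 0.0941

α₂ = 1 / (1 + [H⁺]/K2 + [H⁺]²/(K1K2)) = 1 / (1 + 10^+0.98 + 10^-1.11)
   = 1 / (1 + 9.5499 + 0.077625) = 1/10.628 = 0.09410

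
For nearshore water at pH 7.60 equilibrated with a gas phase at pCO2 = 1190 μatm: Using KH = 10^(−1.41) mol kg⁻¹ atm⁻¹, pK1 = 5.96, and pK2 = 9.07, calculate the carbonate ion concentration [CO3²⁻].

[CO3²⁻] = 0.0685 mmol/kg

[CO2*] = KH · pCO2 = 10^(−1.41) × 1190×10^-6 = 4.630×10^-5 mol/kg
α₀ = 1/(1 + K1/[H⁺] + K1K2/[H⁺]²) = 1/(1 + 10^+1.64 + 10^+0.17) = 0.02168
DIC = [CO2*]/α₀ = 4.630×10^-5 / 0.02168 = 2.136 mmol/kg
[CO3²⁻] = α₂·DIC; α₂ = 0.03206, so [CO3²⁻] = 0.03206 × 2.136 = 0.0685 mmol/kg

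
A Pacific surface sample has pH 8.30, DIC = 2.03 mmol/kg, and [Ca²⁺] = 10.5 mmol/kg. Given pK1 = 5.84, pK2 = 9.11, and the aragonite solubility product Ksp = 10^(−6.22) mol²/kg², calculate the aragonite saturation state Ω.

Ω = 4.73

α₂ = 1 / (1 + [H⁺]/K2 + [H⁺]²/(K1K2)) = 1 / (1 + 10^+0.81 + 10^-1.65)
   = 1 / (1 + 6.4565 + 0.022387) = 1/7.4789 = 0.1337
[CO3²⁻] = α₂ × DIC = 0.1337 × 2.03 = 0.2714 mmol/kg
Ksp = 10^(−6.22) = 6.026×10^-7
Ω = [Ca²⁺][CO3²⁻]/Ksp = (10.5×10^-3)(2.714×10^-4) / 6.026×10^-7 = 4.73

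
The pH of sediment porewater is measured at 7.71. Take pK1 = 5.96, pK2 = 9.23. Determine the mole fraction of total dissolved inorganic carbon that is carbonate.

α₂ = 0.0288

α₂ = 1 / (1 + [H⁺]/K2 + [H⁺]²/(K1K2)) = 1 / (1 + 10^+1.52 + 10^-0.23)
   = 1 / (1 + 33.113 + 0.58884) = 1/34.702 = 0.02882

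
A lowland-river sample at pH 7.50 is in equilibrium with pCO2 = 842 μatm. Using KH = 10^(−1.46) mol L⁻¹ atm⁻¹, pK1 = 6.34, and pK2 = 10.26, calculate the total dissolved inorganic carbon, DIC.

[CO2*] = KH · pCO2 = 10^(−1.46) × 842×10^-6 = 2.920×10^-5 mol/L
α₀ = 1/(1 + K1/[H⁺] + K1K2/[H⁺]²) = 1/(1 + 10^+1.16 + 10^-1.60) = 0.06460
DIC = [CO2*]/α₀ = 2.920×10^-5 / 0.06460 = 0.452 mmol/L

DIC = 0.452 mmol/L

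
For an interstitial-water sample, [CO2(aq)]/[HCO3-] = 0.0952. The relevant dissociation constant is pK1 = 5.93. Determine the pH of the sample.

From K1 = [H⁺][HCO3-]/[CO2(aq)]:  pH = pK1 − log₁₀([CO2(aq)]/[HCO3-])
log₁₀(0.0952) = -1.021
pH = 5.93 − (-1.021) = 6.95

pH = 6.95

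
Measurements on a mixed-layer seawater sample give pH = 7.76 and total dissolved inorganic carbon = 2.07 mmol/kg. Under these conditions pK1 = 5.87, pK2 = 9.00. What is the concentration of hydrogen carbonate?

α₁ = 1 / (1 + [H⁺]/K1 + K2/[H⁺]) = 1 / (1 + 10^-1.89 + 10^-1.24)
   = 1 / (1 + 0.012882 + 0.057544) = 1/1.0704 = 0.9342
[HCO3⁻] = α₁ × DIC = 0.9342 × 2.07 = 1.93 mmol/kg

[HCO3⁻] = 1.93 mmol/kg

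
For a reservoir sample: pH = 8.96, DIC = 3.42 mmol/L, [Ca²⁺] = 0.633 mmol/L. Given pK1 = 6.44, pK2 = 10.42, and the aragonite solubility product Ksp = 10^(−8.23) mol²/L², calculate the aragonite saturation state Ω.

α₂ = 1 / (1 + [H⁺]/K2 + [H⁺]²/(K1K2)) = 1 / (1 + 10^+1.46 + 10^-1.06)
   = 1 / (1 + 28.840 + 0.087096) = 1/29.927 = 0.03341
[CO3²⁻] = α₂ × DIC = 0.03341 × 3.42 = 0.1143 mmol/L
Ksp = 10^(−8.23) = 5.888×10^-9
Ω = [Ca²⁺][CO3²⁻]/Ksp = (0.633×10^-3)(1.143×10^-4) / 5.888×10^-9 = 12.3

Ω = 12.3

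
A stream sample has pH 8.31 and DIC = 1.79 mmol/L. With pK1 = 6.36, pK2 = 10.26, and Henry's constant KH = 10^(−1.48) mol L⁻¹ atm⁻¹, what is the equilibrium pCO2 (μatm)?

pCO2 = 593 μatm

α₀ = 1 / (1 + K1/[H⁺] + K1K2/[H⁺]²) = 1 / (1 + 10^+1.95 + 10^+0.00)
   = 1 / (1 + 89.125 + 1.0000) = 1/91.125 = 0.01097
[CO2*] = α₀ × DIC = 0.01097 × 1.79 = 0.01964 mmol/L = 19.64 μmol/L
pCO2 = [CO2*]/KH = 1.964×10^-5 / 3.311×10^-2 = 593 μatm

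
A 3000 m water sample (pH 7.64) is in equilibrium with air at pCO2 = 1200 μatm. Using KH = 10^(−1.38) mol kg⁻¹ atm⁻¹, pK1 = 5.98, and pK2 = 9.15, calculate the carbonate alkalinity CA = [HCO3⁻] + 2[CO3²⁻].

CA = 2.43 mmol/kg

[CO2*] = KH · pCO2 = 10^(−1.38) × 1200×10^-6 = 5.002×10^-5 mol/kg
α₀ = 1/(1 + K1/[H⁺] + K1K2/[H⁺]²) = 1/(1 + 10^+1.66 + 10^+0.15) = 0.02078
DIC = [CO2*]/α₀ = 5.002×10^-5 / 0.02078 = 2.407 mmol/kg
CA = (α₁ + 2α₂)·DIC = (0.9499 + 2×0.02935) × 2.407 = 2.43 mmol/kg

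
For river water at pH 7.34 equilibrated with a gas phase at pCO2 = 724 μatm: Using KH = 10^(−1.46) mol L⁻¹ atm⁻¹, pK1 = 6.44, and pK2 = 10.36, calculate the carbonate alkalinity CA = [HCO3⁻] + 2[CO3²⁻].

CA = 0.200 mmol/L

[CO2*] = KH · pCO2 = 10^(−1.46) × 724×10^-6 = 2.510×10^-5 mol/L
α₀ = 1/(1 + K1/[H⁺] + K1K2/[H⁺]²) = 1/(1 + 10^+0.90 + 10^-2.12) = 0.1117
DIC = [CO2*]/α₀ = 2.510×10^-5 / 0.1117 = 0.2247 mmol/L
CA = (α₁ + 2α₂)·DIC = (0.8874 + 2×0.0008475) × 0.2247 = 0.200 mmol/L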